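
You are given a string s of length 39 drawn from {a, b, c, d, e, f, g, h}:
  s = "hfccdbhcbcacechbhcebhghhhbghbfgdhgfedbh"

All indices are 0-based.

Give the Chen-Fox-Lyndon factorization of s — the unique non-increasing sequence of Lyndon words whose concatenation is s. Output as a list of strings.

["h", "f", "ccd", "bhc", "bc", "acechbhcebhghhhbghbfgdhgfedbh"]

emit factor 1: 'h' (i=0, period=1)
emit factor 2: 'f' (i=1, period=1)
emit factor 3: 'ccd' (i=2, period=3)
emit factor 4: 'bhc' (i=5, period=3)
emit factor 5: 'bc' (i=8, period=2)
emit factor 6: 'acechbhcebhghhhbghbfgdhgfedbh' (i=10, period=29)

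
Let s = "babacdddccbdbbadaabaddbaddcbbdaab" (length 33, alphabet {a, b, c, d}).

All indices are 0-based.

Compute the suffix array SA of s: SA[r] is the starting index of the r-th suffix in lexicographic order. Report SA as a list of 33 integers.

[30, 16, 31, 1, 17, 3, 14, 19, 23, 32, 0, 2, 13, 18, 22, 12, 27, 28, 10, 26, 9, 8, 4, 29, 15, 21, 11, 25, 7, 20, 24, 6, 5]

sorted suffixes:
  #0 SA[0]=30  'aab'
  #1 SA[1]=16  'aabaddbaddcbbdaab'
  #2 SA[2]=31  'ab'
  #3 SA[3]=1  'abacdddccbdbbadaabaddbaddcbbdaab'
  #4 SA[4]=17  'abaddbaddcbbdaab'
  #5 SA[5]=3  'acdddccbdbbadaabaddbaddcbbdaab'
  #6 SA[6]=14  'adaabaddbaddcbbdaab'
  #7 SA[7]=19  'addbaddcbbdaab'
  #8 SA[8]=23  'addcbbdaab'
  #9 SA[9]=32  'b'
  #10 SA[10]=0  'babacdddccbdbbadaabaddbaddcbbdaab'
  #11 SA[11]=2  'bacdddccbdbbadaabaddbaddcbbdaab'
  #12 SA[12]=13  'badaabaddbaddcbbdaab'
  #13 SA[13]=18  'baddbaddcbbdaab'
  #14 SA[14]=22  'baddcbbdaab'
  #15 SA[15]=12  'bbadaabaddbaddcbbdaab'
  #16 SA[16]=27  'bbdaab'
  #17 SA[17]=28  'bdaab'
  #18 SA[18]=10  'bdbbadaabaddbaddcbbdaab'
  #19 SA[19]=26  'cbbdaab'
  #20 SA[20]=9  'cbdbbadaabaddbaddcbbdaab'
  #21 SA[21]=8  'ccbdbbadaabaddbaddcbbdaab'
  #22 SA[22]=4  'cdddccbdbbadaabaddbaddcbbdaab'
  #23 SA[23]=29  'daab'
  #24 SA[24]=15  'daabaddbaddcbbdaab'
  #25 SA[25]=21  'dbaddcbbdaab'
  #26 SA[26]=11  'dbbadaabaddbaddcbbdaab'
  #27 SA[27]=25  'dcbbdaab'
  #28 SA[28]=7  'dccbdbbadaabaddbaddcbbdaab'
  #29 SA[29]=20  'ddbaddcbbdaab'
  #30 SA[30]=24  'ddcbbdaab'
  #31 SA[31]=6  'ddccbdbbadaabaddbaddcbbdaab'
  #32 SA[32]=5  'dddccbdbbadaabaddbaddcbbdaab'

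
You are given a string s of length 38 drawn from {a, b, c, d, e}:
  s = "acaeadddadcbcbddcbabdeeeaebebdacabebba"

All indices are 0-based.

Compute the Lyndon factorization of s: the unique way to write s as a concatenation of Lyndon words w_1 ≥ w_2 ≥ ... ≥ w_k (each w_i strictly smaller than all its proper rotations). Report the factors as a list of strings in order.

emit factor 1: 'acaeadddadcbcbddcb' (i=0, period=18)
emit factor 2: 'abdeeeaebebdacabebb' (i=18, period=19)
emit factor 3: 'a' (i=37, period=1)

["acaeadddadcbcbddcb", "abdeeeaebebdacabebb", "a"]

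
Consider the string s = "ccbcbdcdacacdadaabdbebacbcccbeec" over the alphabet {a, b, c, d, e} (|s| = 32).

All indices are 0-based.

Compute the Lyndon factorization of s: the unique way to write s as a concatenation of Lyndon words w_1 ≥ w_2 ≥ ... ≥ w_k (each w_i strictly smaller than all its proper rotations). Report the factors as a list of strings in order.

["c", "c", "bcbdcd", "acacdad", "aabdbebacbcccbeec"]

emit factor 1: 'c' (i=0, period=1)
emit factor 2: 'c' (i=1, period=1)
emit factor 3: 'bcbdcd' (i=2, period=6)
emit factor 4: 'acacdad' (i=8, period=7)
emit factor 5: 'aabdbebacbcccbeec' (i=15, period=17)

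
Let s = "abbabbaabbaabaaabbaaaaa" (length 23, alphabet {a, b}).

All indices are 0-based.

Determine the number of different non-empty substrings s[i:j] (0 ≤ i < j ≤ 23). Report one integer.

rank | idx | suffix
   0 |  22 | a
   1 |  21 | aa
   2 |  20 | aaa
   3 |  19 | aaaa
   4 |  18 | aaaaa
   5 |  13 | aaabbaaaaa
   6 |  10 | aabaaabbaaaaa
   7 |  14 | aabbaaaaa
   8 |   6 | aabbaabaaabbaaaaa
   9 |  11 | abaaabbaaaaa
  10 |  15 | abbaaaaa
  11 |   7 | abbaabaaabbaaaaa
  12 |   3 | abbaabbaabaaabbaaaaa
  13 |   0 | abbabbaabbaabaaabbaaaaa
  14 |  17 | baaaaa
  15 |  12 | baaabbaaaaa
  16 |   9 | baabaaabbaaaaa
  17 |   5 | baabbaabaaabbaaaaa
  18 |   2 | babbaabbaabaaabbaaaaa
  19 |  16 | bbaaaaa
  20 |   8 | bbaabaaabbaaaaa
  21 |   4 | bbaabbaabaaabbaaaaa
  22 |   1 | bbabbaabbaabaaabbaaaaa

SA = [22, 21, 20, 19, 18, 13, 10, 14, 6, 11, 15, 7, 3, 0, 17, 12, 9, 5, 2, 16, 8, 4, 1]
[i] adj suffixes → lcp
  [1] 22/21 → 1 ('a')
  [2] 21/20 → 2 ('aa')
  [3] 20/19 → 3 ('aaa')
  [4] 19/18 → 4 ('aaaa')
  [5] 18/13 → 3 ('aaa')
  [6] 13/10 → 2 ('aa')
  [7] 10/14 → 3 ('aab')
  [8] 14/6 → 6 ('aabbaa')
  [9] 6/11 → 1 ('a')
  [10] 11/15 → 2 ('ab')
  [11] 15/7 → 5 ('abbaa')
  [12] 7/3 → 6 ('abbaab')
  [13] 3/0 → 4 ('abba')
  [14] 0/17 → 0 ('')
  [15] 17/12 → 4 ('baaa')
  [16] 12/9 → 3 ('baa')
  [17] 9/5 → 4 ('baab')
  [18] 5/2 → 2 ('ba')
  [19] 2/16 → 1 ('b')
  [20] 16/8 → 4 ('bbaa')
  [21] 8/4 → 5 ('bbaab')
  [22] 4/1 → 3 ('bba')

n(n+1)/2 = 23·24/2 = 276
Σ LCP = 0 + 1 + 2 + 3 + 4 + 3 + 2 + 3 + 6 + 1 + 2 + 5 + 6 + 4 + 0 + 4 + 3 + 4 + 2 + 1 + 4 + 5 + 3 = 68
distinct = 276 − 68 = 208

208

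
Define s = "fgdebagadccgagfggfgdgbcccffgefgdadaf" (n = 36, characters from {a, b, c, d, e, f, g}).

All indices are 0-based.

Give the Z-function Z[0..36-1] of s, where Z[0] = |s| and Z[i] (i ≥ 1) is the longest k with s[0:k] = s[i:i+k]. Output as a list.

Z[0]=36
i=1: fresh scan; Z[1]=0
i=2: fresh scan; Z[2]=0
i=3: fresh scan; Z[3]=0
i=4: fresh scan; Z[4]=0
i=5: fresh scan; Z[5]=0
i=6: fresh scan; Z[6]=0
i=7: fresh scan; Z[7]=0
i=8: fresh scan; Z[8]=0
i=9: fresh scan; Z[9]=0
i=10: fresh scan; Z[10]=0
i=11: fresh scan; Z[11]=0
i=12: fresh scan; Z[12]=0
i=13: fresh scan; Z[13]=0
i=14: fresh scan; Z[14]=2 extend→box=[14,16)
i=15: min(r-i=1, Z[1]=0)=0; Z[15]=0
i=16: fresh scan; Z[16]=0
i=17: fresh scan; Z[17]=3 extend→box=[17,20)
i=18: min(r-i=2, Z[1]=0)=0; Z[18]=0
i=19: min(r-i=1, Z[2]=0)=0; Z[19]=0
i=20: fresh scan; Z[20]=0
i=21: fresh scan; Z[21]=0
i=22: fresh scan; Z[22]=0
i=23: fresh scan; Z[23]=0
i=24: fresh scan; Z[24]=0
i=25: fresh scan; Z[25]=1 extend→box=[25,26)
i=26: fresh scan; Z[26]=2 extend→box=[26,28)
i=27: min(r-i=1, Z[1]=0)=0; Z[27]=0
i=28: fresh scan; Z[28]=0
i=29: fresh scan; Z[29]=3 extend→box=[29,32)
i=30: min(r-i=2, Z[1]=0)=0; Z[30]=0
i=31: min(r-i=1, Z[2]=0)=0; Z[31]=0
i=32: fresh scan; Z[32]=0
i=33: fresh scan; Z[33]=0
i=34: fresh scan; Z[34]=0
i=35: fresh scan; Z[35]=1 extend→box=[35,36)

[36, 0, 0, 0, 0, 0, 0, 0, 0, 0, 0, 0, 0, 0, 2, 0, 0, 3, 0, 0, 0, 0, 0, 0, 0, 1, 2, 0, 0, 3, 0, 0, 0, 0, 0, 1]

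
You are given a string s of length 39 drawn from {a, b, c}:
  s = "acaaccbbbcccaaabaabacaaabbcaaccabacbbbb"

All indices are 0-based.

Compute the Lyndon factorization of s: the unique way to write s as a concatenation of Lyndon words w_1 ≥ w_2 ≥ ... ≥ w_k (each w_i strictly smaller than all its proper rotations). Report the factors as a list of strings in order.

emit factor 1: 'ac' (i=0, period=2)
emit factor 2: 'aaccbbbccc' (i=2, period=10)
emit factor 3: 'aaabaabacaaabbcaaccabacbbbb' (i=12, period=27)

["ac", "aaccbbbccc", "aaabaabacaaabbcaaccabacbbbb"]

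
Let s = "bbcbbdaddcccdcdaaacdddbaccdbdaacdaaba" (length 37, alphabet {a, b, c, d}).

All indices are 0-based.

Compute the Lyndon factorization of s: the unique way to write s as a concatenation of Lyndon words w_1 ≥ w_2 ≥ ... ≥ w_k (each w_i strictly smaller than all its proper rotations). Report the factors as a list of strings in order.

emit factor 1: 'bbcbbd' (i=0, period=6)
emit factor 2: 'addcccdcd' (i=6, period=9)
emit factor 3: 'aaacdddbaccdbdaacdaab' (i=15, period=21)
emit factor 4: 'a' (i=36, period=1)

["bbcbbd", "addcccdcd", "aaacdddbaccdbdaacdaab", "a"]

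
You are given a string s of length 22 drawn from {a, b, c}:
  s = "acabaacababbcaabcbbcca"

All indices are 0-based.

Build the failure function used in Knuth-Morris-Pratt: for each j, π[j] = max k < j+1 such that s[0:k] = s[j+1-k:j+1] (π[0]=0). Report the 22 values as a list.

[0, 0, 1, 0, 1, 1, 2, 3, 4, 5, 0, 0, 0, 1, 1, 0, 0, 0, 0, 0, 0, 1]

π[0] = 0
j=1 s[j]='c': π[1]=0 (border '')
j=2 s[j]='a': π[2]=1 (border 'a')
j=3 s[j]='b': k: 1→0; π[3]=0 (border '')
j=4 s[j]='a': π[4]=1 (border 'a')
j=5 s[j]='a': k: 1→0; π[5]=1 (border 'a')
j=6 s[j]='c': π[6]=2 (border 'ac')
j=7 s[j]='a': π[7]=3 (border 'aca')
j=8 s[j]='b': π[8]=4 (border 'acab')
j=9 s[j]='a': π[9]=5 (border 'acaba')
j=10 s[j]='b': k: 5→1→0; π[10]=0 (border '')
j=11 s[j]='b': π[11]=0 (border '')
j=12 s[j]='c': π[12]=0 (border '')
j=13 s[j]='a': π[13]=1 (border 'a')
j=14 s[j]='a': k: 1→0; π[14]=1 (border 'a')
j=15 s[j]='b': k: 1→0; π[15]=0 (border '')
j=16 s[j]='c': π[16]=0 (border '')
j=17 s[j]='b': π[17]=0 (border '')
j=18 s[j]='b': π[18]=0 (border '')
j=19 s[j]='c': π[19]=0 (border '')
j=20 s[j]='c': π[20]=0 (border '')
j=21 s[j]='a': π[21]=1 (border 'a')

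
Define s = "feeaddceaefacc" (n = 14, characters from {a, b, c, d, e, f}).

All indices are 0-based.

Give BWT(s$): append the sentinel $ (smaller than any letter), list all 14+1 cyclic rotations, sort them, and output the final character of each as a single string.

cfeecaddaecfae$

rank  rotation         last
    0  $feeaddceaefacc  c
    1  acc$feeaddceaef  f
    2  addceaefacc$fee  e
    3  aefacc$feeaddce  e
    4  c$feeaddceaefac  c
    5  cc$feeaddceaefa  a
    6  ceaefacc$feeadd  d
    7  dceaefacc$feead  d
    8  ddceaefacc$feea  a
    9  eaddceaefacc$fe  e
   10  eaefacc$feeaddc  c
   11  eeaddceaefacc$f  f
   12  efacc$feeaddcea  a
   13  facc$feeaddceae  e
   14  feeaddceaefacc$  $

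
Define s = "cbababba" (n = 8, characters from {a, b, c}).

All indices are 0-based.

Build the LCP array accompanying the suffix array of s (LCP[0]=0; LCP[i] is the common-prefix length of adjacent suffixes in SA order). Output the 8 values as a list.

rank→(start, suffix):
  0 → (7, 'a')
  1 → (2, 'ababba')
  2 → (4, 'abba')
  3 → (6, 'ba')
  4 → (1, 'bababba')
  5 → (3, 'babba')
  6 → (5, 'bba')
  7 → (0, 'cbababba')

SA = [7, 2, 4, 6, 1, 3, 5, 0]
[i] adj suffixes → lcp
  [1] 7/2 → 1 ('a')
  [2] 2/4 → 2 ('ab')
  [3] 4/6 → 0 ('')
  [4] 6/1 → 2 ('ba')
  [5] 1/3 → 3 ('bab')
  [6] 3/5 → 1 ('b')
  [7] 5/0 → 0 ('')

[0, 1, 2, 0, 2, 3, 1, 0]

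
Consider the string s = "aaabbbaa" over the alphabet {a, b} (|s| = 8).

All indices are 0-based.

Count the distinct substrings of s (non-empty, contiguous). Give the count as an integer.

rank | idx | suffix
   0 |   7 | a
   1 |   6 | aa
   2 |   0 | aaabbbaa
   3 |   1 | aabbbaa
   4 |   2 | abbbaa
   5 |   5 | baa
   6 |   4 | bbaa
   7 |   3 | bbbaa

SA = [7, 6, 0, 1, 2, 5, 4, 3]
i: (SA[i-1],SA[i]) lcp shared
  1: (7,6) 1 'a'
  2: (6,0) 2 'aa'
  3: (0,1) 2 'aa'
  4: (1,2) 1 'a'
  5: (2,5) 0 ''
  6: (5,4) 1 'b'
  7: (4,3) 2 'bb'

n(n+1)/2 = 8·9/2 = 36
Σ LCP = 0 + 1 + 2 + 2 + 1 + 0 + 1 + 2 = 9
distinct = 36 − 9 = 27

27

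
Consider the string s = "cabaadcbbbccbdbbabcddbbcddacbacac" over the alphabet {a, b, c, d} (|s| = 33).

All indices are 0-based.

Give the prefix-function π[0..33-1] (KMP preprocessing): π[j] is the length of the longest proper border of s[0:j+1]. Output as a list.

π[0] = 0
j=1 s[j]='a': π[1]=0 (border '')
j=2 s[j]='b': π[2]=0 (border '')
j=3 s[j]='a': π[3]=0 (border '')
j=4 s[j]='a': π[4]=0 (border '')
j=5 s[j]='d': π[5]=0 (border '')
j=6 s[j]='c': π[6]=1 (border 'c')
j=7 s[j]='b': k: 1→0; π[7]=0 (border '')
j=8 s[j]='b': π[8]=0 (border '')
j=9 s[j]='b': π[9]=0 (border '')
j=10 s[j]='c': π[10]=1 (border 'c')
j=11 s[j]='c': k: 1→0; π[11]=1 (border 'c')
j=12 s[j]='b': k: 1→0; π[12]=0 (border '')
j=13 s[j]='d': π[13]=0 (border '')
j=14 s[j]='b': π[14]=0 (border '')
j=15 s[j]='b': π[15]=0 (border '')
j=16 s[j]='a': π[16]=0 (border '')
j=17 s[j]='b': π[17]=0 (border '')
j=18 s[j]='c': π[18]=1 (border 'c')
j=19 s[j]='d': k: 1→0; π[19]=0 (border '')
j=20 s[j]='d': π[20]=0 (border '')
j=21 s[j]='b': π[21]=0 (border '')
j=22 s[j]='b': π[22]=0 (border '')
j=23 s[j]='c': π[23]=1 (border 'c')
j=24 s[j]='d': k: 1→0; π[24]=0 (border '')
j=25 s[j]='d': π[25]=0 (border '')
j=26 s[j]='a': π[26]=0 (border '')
j=27 s[j]='c': π[27]=1 (border 'c')
j=28 s[j]='b': k: 1→0; π[28]=0 (border '')
j=29 s[j]='a': π[29]=0 (border '')
j=30 s[j]='c': π[30]=1 (border 'c')
j=31 s[j]='a': π[31]=2 (border 'ca')
j=32 s[j]='c': k: 2→0; π[32]=1 (border 'c')

[0, 0, 0, 0, 0, 0, 1, 0, 0, 0, 1, 1, 0, 0, 0, 0, 0, 0, 1, 0, 0, 0, 0, 1, 0, 0, 0, 1, 0, 0, 1, 2, 1]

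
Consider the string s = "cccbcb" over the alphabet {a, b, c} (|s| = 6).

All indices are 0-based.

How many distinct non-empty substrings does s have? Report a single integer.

rank | idx | suffix
   0 |   5 | b
   1 |   3 | bcb
   2 |   4 | cb
   3 |   2 | cbcb
   4 |   1 | ccbcb
   5 |   0 | cccbcb

SA = [5, 3, 4, 2, 1, 0]
i: (SA[i-1],SA[i]) lcp shared
  1: (5,3) 1 'b'
  2: (3,4) 0 ''
  3: (4,2) 2 'cb'
  4: (2,1) 1 'c'
  5: (1,0) 2 'cc'

n(n+1)/2 = 6·7/2 = 21
Σ LCP = 0 + 1 + 0 + 2 + 1 + 2 = 6
distinct = 21 − 6 = 15

15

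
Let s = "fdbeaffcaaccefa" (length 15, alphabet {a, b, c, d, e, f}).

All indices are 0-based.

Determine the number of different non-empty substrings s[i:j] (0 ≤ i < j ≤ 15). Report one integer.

111

sorted suffixes:
  #0 SA[0]=14  'a'
  #1 SA[1]=8  'aaccefa'
  #2 SA[2]=9  'accefa'
  #3 SA[3]=4  'affcaaccefa'
  #4 SA[4]=2  'beaffcaaccefa'
  #5 SA[5]=7  'caaccefa'
  #6 SA[6]=10  'ccefa'
  #7 SA[7]=11  'cefa'
  #8 SA[8]=1  'dbeaffcaaccefa'
  #9 SA[9]=3  'eaffcaaccefa'
  #10 SA[10]=12  'efa'
  #11 SA[11]=13  'fa'
  #12 SA[12]=6  'fcaaccefa'
  #13 SA[13]=0  'fdbeaffcaaccefa'
  #14 SA[14]=5  'ffcaaccefa'

SA = [14, 8, 9, 4, 2, 7, 10, 11, 1, 3, 12, 13, 6, 0, 5]
i: (SA[i-1],SA[i]) lcp shared
  1: (14,8) 1 'a'
  2: (8,9) 1 'a'
  3: (9,4) 1 'a'
  4: (4,2) 0 ''
  5: (2,7) 0 ''
  6: (7,10) 1 'c'
  7: (10,11) 1 'c'
  8: (11,1) 0 ''
  9: (1,3) 0 ''
  10: (3,12) 1 'e'
  11: (12,13) 0 ''
  12: (13,6) 1 'f'
  13: (6,0) 1 'f'
  14: (0,5) 1 'f'

n(n+1)/2 = 15·16/2 = 120
Σ LCP = 0 + 1 + 1 + 1 + 0 + 0 + 1 + 1 + 0 + 0 + 1 + 0 + 1 + 1 + 1 = 9
distinct = 120 − 9 = 111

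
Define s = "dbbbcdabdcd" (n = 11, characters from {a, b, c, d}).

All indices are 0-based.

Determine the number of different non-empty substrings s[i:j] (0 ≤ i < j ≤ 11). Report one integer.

57

rank→(start, suffix):
  0 → (6, 'abdcd')
  1 → (1, 'bbbcdabdcd')
  2 → (2, 'bbcdabdcd')
  3 → (3, 'bcdabdcd')
  4 → (7, 'bdcd')
  5 → (9, 'cd')
  6 → (4, 'cdabdcd')
  7 → (10, 'd')
  8 → (5, 'dabdcd')
  9 → (0, 'dbbbcdabdcd')
  10 → (8, 'dcd')

SA = [6, 1, 2, 3, 7, 9, 4, 10, 5, 0, 8]
rank  pair      lcp
   1  s[6:],s[1:]  0  ''
   2  s[1:],s[2:]  2  'bb'
   3  s[2:],s[3:]  1  'b'
   4  s[3:],s[7:]  1  'b'
   5  s[7:],s[9:]  0  ''
   6  s[9:],s[4:]  2  'cd'
   7  s[4:],s[10:]  0  ''
   8  s[10:],s[5:]  1  'd'
   9  s[5:],s[0:]  1  'd'
  10  s[0:],s[8:]  1  'd'

n(n+1)/2 = 11·12/2 = 66
Σ LCP = 0 + 0 + 2 + 1 + 1 + 0 + 2 + 0 + 1 + 1 + 1 = 9
distinct = 66 − 9 = 57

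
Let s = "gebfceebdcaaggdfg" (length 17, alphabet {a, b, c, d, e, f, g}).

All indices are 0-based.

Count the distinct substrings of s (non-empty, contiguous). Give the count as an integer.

142

rank→(start, suffix):
  0 → (10, 'aaggdfg')
  1 → (11, 'aggdfg')
  2 → (7, 'bdcaaggdfg')
  3 → (2, 'bfceebdcaaggdfg')
  4 → (9, 'caaggdfg')
  5 → (4, 'ceebdcaaggdfg')
  6 → (8, 'dcaaggdfg')
  7 → (14, 'dfg')
  8 → (6, 'ebdcaaggdfg')
  9 → (1, 'ebfceebdcaaggdfg')
  10 → (5, 'eebdcaaggdfg')
  11 → (3, 'fceebdcaaggdfg')
  12 → (15, 'fg')
  13 → (16, 'g')
  14 → (13, 'gdfg')
  15 → (0, 'gebfceebdcaaggdfg')
  16 → (12, 'ggdfg')

SA = [10, 11, 7, 2, 9, 4, 8, 14, 6, 1, 5, 3, 15, 16, 13, 0, 12]
rank  pair      lcp
   1  s[10:],s[11:]  1  'a'
   2  s[11:],s[7:]  0  ''
   3  s[7:],s[2:]  1  'b'
   4  s[2:],s[9:]  0  ''
   5  s[9:],s[4:]  1  'c'
   6  s[4:],s[8:]  0  ''
   7  s[8:],s[14:]  1  'd'
   8  s[14:],s[6:]  0  ''
   9  s[6:],s[1:]  2  'eb'
  10  s[1:],s[5:]  1  'e'
  11  s[5:],s[3:]  0  ''
  12  s[3:],s[15:]  1  'f'
  13  s[15:],s[16:]  0  ''
  14  s[16:],s[13:]  1  'g'
  15  s[13:],s[0:]  1  'g'
  16  s[0:],s[12:]  1  'g'

n(n+1)/2 = 17·18/2 = 153
Σ LCP = 0 + 1 + 0 + 1 + 0 + 1 + 0 + 1 + 0 + 2 + 1 + 0 + 1 + 0 + 1 + 1 + 1 = 11
distinct = 153 − 11 = 142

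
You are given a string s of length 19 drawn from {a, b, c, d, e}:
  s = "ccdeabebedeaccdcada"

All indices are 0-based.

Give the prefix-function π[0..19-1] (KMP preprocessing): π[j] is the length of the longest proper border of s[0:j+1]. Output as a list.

π[0] = 0
j=1 s[j]='c': π[1]=1 (border 'c')
j=2 s[j]='d': k: 1→0; π[2]=0 (border '')
j=3 s[j]='e': π[3]=0 (border '')
j=4 s[j]='a': π[4]=0 (border '')
j=5 s[j]='b': π[5]=0 (border '')
j=6 s[j]='e': π[6]=0 (border '')
j=7 s[j]='b': π[7]=0 (border '')
j=8 s[j]='e': π[8]=0 (border '')
j=9 s[j]='d': π[9]=0 (border '')
j=10 s[j]='e': π[10]=0 (border '')
j=11 s[j]='a': π[11]=0 (border '')
j=12 s[j]='c': π[12]=1 (border 'c')
j=13 s[j]='c': π[13]=2 (border 'cc')
j=14 s[j]='d': π[14]=3 (border 'ccd')
j=15 s[j]='c': k: 3→0; π[15]=1 (border 'c')
j=16 s[j]='a': k: 1→0; π[16]=0 (border '')
j=17 s[j]='d': π[17]=0 (border '')
j=18 s[j]='a': π[18]=0 (border '')

[0, 1, 0, 0, 0, 0, 0, 0, 0, 0, 0, 0, 1, 2, 3, 1, 0, 0, 0]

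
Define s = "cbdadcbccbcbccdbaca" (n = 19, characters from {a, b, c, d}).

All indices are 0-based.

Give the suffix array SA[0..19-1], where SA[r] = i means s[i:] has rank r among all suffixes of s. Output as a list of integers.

sorted suffixes:
  #0 SA[0]=18  'a'
  #1 SA[1]=16  'aca'
  #2 SA[2]=3  'adcbccbcbccdbaca'
  #3 SA[3]=15  'baca'
  #4 SA[4]=9  'bcbccdbaca'
  #5 SA[5]=6  'bccbcbccdbaca'
  #6 SA[6]=11  'bccdbaca'
  #7 SA[7]=1  'bdadcbccbcbccdbaca'
  #8 SA[8]=17  'ca'
  #9 SA[9]=8  'cbcbccdbaca'
  #10 SA[10]=5  'cbccbcbccdbaca'
  #11 SA[11]=10  'cbccdbaca'
  #12 SA[12]=0  'cbdadcbccbcbccdbaca'
  #13 SA[13]=7  'ccbcbccdbaca'
  #14 SA[14]=12  'ccdbaca'
  #15 SA[15]=13  'cdbaca'
  #16 SA[16]=2  'dadcbccbcbccdbaca'
  #17 SA[17]=14  'dbaca'
  #18 SA[18]=4  'dcbccbcbccdbaca'

[18, 16, 3, 15, 9, 6, 11, 1, 17, 8, 5, 10, 0, 7, 12, 13, 2, 14, 4]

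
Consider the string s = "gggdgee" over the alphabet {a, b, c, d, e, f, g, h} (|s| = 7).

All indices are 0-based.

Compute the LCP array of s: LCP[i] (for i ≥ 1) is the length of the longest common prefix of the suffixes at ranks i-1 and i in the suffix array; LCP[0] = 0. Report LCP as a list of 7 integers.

rank→(start, suffix):
  0 → (3, 'dgee')
  1 → (6, 'e')
  2 → (5, 'ee')
  3 → (2, 'gdgee')
  4 → (4, 'gee')
  5 → (1, 'ggdgee')
  6 → (0, 'gggdgee')

SA = [3, 6, 5, 2, 4, 1, 0]
i: (SA[i-1],SA[i]) lcp shared
  1: (3,6) 0 ''
  2: (6,5) 1 'e'
  3: (5,2) 0 ''
  4: (2,4) 1 'g'
  5: (4,1) 1 'g'
  6: (1,0) 2 'gg'

[0, 0, 1, 0, 1, 1, 2]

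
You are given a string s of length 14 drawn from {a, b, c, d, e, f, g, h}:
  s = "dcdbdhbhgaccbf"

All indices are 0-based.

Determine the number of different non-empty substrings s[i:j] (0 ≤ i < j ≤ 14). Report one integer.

rank→(start, suffix):
  0 → (9, 'accbf')
  1 → (3, 'bdhbhgaccbf')
  2 → (12, 'bf')
  3 → (6, 'bhgaccbf')
  4 → (11, 'cbf')
  5 → (10, 'ccbf')
  6 → (1, 'cdbdhbhgaccbf')
  7 → (2, 'dbdhbhgaccbf')
  8 → (0, 'dcdbdhbhgaccbf')
  9 → (4, 'dhbhgaccbf')
  10 → (13, 'f')
  11 → (8, 'gaccbf')
  12 → (5, 'hbhgaccbf')
  13 → (7, 'hgaccbf')

SA = [9, 3, 12, 6, 11, 10, 1, 2, 0, 4, 13, 8, 5, 7]
[i] adj suffixes → lcp
  [1] 9/3 → 0 ('')
  [2] 3/12 → 1 ('b')
  [3] 12/6 → 1 ('b')
  [4] 6/11 → 0 ('')
  [5] 11/10 → 1 ('c')
  [6] 10/1 → 1 ('c')
  [7] 1/2 → 0 ('')
  [8] 2/0 → 1 ('d')
  [9] 0/4 → 1 ('d')
  [10] 4/13 → 0 ('')
  [11] 13/8 → 0 ('')
  [12] 8/5 → 0 ('')
  [13] 5/7 → 1 ('h')

n(n+1)/2 = 14·15/2 = 105
Σ LCP = 0 + 0 + 1 + 1 + 0 + 1 + 1 + 0 + 1 + 1 + 0 + 0 + 0 + 1 = 7
distinct = 105 − 7 = 98

98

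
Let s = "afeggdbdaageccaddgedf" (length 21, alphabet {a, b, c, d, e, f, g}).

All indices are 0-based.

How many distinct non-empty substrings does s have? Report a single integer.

rank→(start, suffix):
  0 → (8, 'aageccaddgedf')
  1 → (14, 'addgedf')
  2 → (0, 'afeggdbdaageccaddgedf')
  3 → (9, 'ageccaddgedf')
  4 → (6, 'bdaageccaddgedf')
  5 → (13, 'caddgedf')
  6 → (12, 'ccaddgedf')
  7 → (7, 'daageccaddgedf')
  8 → (5, 'dbdaageccaddgedf')
  9 → (15, 'ddgedf')
  10 → (19, 'df')
  11 → (16, 'dgedf')
  12 → (11, 'eccaddgedf')
  13 → (18, 'edf')
  14 → (2, 'eggdbdaageccaddgedf')
  15 → (20, 'f')
  16 → (1, 'feggdbdaageccaddgedf')
  17 → (4, 'gdbdaageccaddgedf')
  18 → (10, 'geccaddgedf')
  19 → (17, 'gedf')
  20 → (3, 'ggdbdaageccaddgedf')

SA = [8, 14, 0, 9, 6, 13, 12, 7, 5, 15, 19, 16, 11, 18, 2, 20, 1, 4, 10, 17, 3]
[i] adj suffixes → lcp
  [1] 8/14 → 1 ('a')
  [2] 14/0 → 1 ('a')
  [3] 0/9 → 1 ('a')
  [4] 9/6 → 0 ('')
  [5] 6/13 → 0 ('')
  [6] 13/12 → 1 ('c')
  [7] 12/7 → 0 ('')
  [8] 7/5 → 1 ('d')
  [9] 5/15 → 1 ('d')
  [10] 15/19 → 1 ('d')
  [11] 19/16 → 1 ('d')
  [12] 16/11 → 0 ('')
  [13] 11/18 → 1 ('e')
  [14] 18/2 → 1 ('e')
  [15] 2/20 → 0 ('')
  [16] 20/1 → 1 ('f')
  [17] 1/4 → 0 ('')
  [18] 4/10 → 1 ('g')
  [19] 10/17 → 2 ('ge')
  [20] 17/3 → 1 ('g')

n(n+1)/2 = 21·22/2 = 231
Σ LCP = 0 + 1 + 1 + 1 + 0 + 0 + 1 + 0 + 1 + 1 + 1 + 1 + 0 + 1 + 1 + 0 + 1 + 0 + 1 + 2 + 1 = 15
distinct = 231 − 15 = 216

216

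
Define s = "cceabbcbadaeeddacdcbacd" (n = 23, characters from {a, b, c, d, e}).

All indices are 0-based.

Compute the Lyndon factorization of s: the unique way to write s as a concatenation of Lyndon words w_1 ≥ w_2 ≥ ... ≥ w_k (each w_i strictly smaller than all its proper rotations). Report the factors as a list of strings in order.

["cce", "abbcbadaeeddacdcbacd"]

emit factor 1: 'cce' (i=0, period=3)
emit factor 2: 'abbcbadaeeddacdcbacd' (i=3, period=20)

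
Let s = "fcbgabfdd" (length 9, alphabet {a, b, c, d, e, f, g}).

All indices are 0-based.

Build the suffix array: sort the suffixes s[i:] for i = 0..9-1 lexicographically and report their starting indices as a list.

[4, 5, 2, 1, 8, 7, 0, 6, 3]

rank→(start, suffix):
  0 → (4, 'abfdd')
  1 → (5, 'bfdd')
  2 → (2, 'bgabfdd')
  3 → (1, 'cbgabfdd')
  4 → (8, 'd')
  5 → (7, 'dd')
  6 → (0, 'fcbgabfdd')
  7 → (6, 'fdd')
  8 → (3, 'gabfdd')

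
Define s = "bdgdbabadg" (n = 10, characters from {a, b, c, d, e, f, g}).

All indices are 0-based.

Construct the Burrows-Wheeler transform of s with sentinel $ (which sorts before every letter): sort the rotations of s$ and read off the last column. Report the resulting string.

gbbda$gabdd

rank  rotation     last
    0  $bdgdbabadg  g
    1  abadg$bdgdb  b
    2  adg$bdgdbab  b
    3  babadg$bdgd  d
    4  badg$bdgdba  a
    5  bdgdbabadg$  $
    6  dbabadg$bdg  g
    7  dg$bdgdbaba  a
    8  dgdbabadg$b  b
    9  g$bdgdbabad  d
   10  gdbabadg$bd  d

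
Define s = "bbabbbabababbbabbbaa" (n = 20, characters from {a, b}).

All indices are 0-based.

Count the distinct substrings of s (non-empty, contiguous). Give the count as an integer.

rank | idx | suffix
   0 |  19 | a
   1 |  18 | aa
   2 |   6 | abababbbabbbaa
   3 |   8 | ababbbabbbaa
   4 |  14 | abbbaa
   5 |   2 | abbbabababbbabbbaa
   6 |  10 | abbbabbbaa
   7 |  17 | baa
   8 |   5 | babababbbabbbaa
   9 |   7 | bababbbabbbaa
  10 |  13 | babbbaa
  11 |   1 | babbbabababbbabbbaa
  12 |   9 | babbbabbbaa
  13 |  16 | bbaa
  14 |   4 | bbabababbbabbbaa
  15 |  12 | bbabbbaa
  16 |   0 | bbabbbabababbbabbbaa
  17 |  15 | bbbaa
  18 |   3 | bbbabababbbabbbaa
  19 |  11 | bbbabbbaa

SA = [19, 18, 6, 8, 14, 2, 10, 17, 5, 7, 13, 1, 9, 16, 4, 12, 0, 15, 3, 11]
i: (SA[i-1],SA[i]) lcp shared
  1: (19,18) 1 'a'
  2: (18,6) 1 'a'
  3: (6,8) 4 'abab'
  4: (8,14) 2 'ab'
  5: (14,2) 5 'abbba'
  6: (2,10) 6 'abbbab'
  7: (10,17) 0 ''
  8: (17,5) 2 'ba'
  9: (5,7) 5 'babab'
  10: (7,13) 3 'bab'
  11: (13,1) 6 'babbba'
  12: (1,9) 7 'babbbab'
  13: (9,16) 1 'b'
  14: (16,4) 3 'bba'
  15: (4,12) 4 'bbab'
  16: (12,0) 7 'bbabbba'
  17: (0,15) 2 'bb'
  18: (15,3) 4 'bbba'
  19: (3,11) 5 'bbbab'

n(n+1)/2 = 20·21/2 = 210
Σ LCP = 0 + 1 + 1 + 4 + 2 + 5 + 6 + 0 + 2 + 5 + 3 + 6 + 7 + 1 + 3 + 4 + 7 + 2 + 4 + 5 = 68
distinct = 210 − 68 = 142

142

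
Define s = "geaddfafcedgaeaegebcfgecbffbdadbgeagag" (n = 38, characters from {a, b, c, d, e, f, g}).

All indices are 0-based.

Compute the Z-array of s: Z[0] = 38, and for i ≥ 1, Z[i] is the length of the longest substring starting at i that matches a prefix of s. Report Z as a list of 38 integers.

[38, 0, 0, 0, 0, 0, 0, 0, 0, 0, 0, 1, 0, 0, 0, 0, 2, 0, 0, 0, 0, 2, 0, 0, 0, 0, 0, 0, 0, 0, 0, 0, 3, 0, 0, 1, 0, 1]

Z[0]=38
i=1: outside box; Z[1]=0
i=2: outside box; Z[2]=0
i=3: outside box; Z[3]=0
i=4: outside box; Z[4]=0
i=5: outside box; Z[5]=0
i=6: outside box; Z[6]=0
i=7: outside box; Z[7]=0
i=8: outside box; Z[8]=0
i=9: outside box; Z[9]=0
i=10: outside box; Z[10]=0
i=11: outside box; Z[11]=1 grow→box=[11,12)
i=12: outside box; Z[12]=0
i=13: outside box; Z[13]=0
i=14: outside box; Z[14]=0
i=15: outside box; Z[15]=0
i=16: outside box; Z[16]=2 grow→box=[16,18)
i=17: min(r-i=1, Z[1]=0)=0; Z[17]=0
i=18: outside box; Z[18]=0
i=19: outside box; Z[19]=0
i=20: outside box; Z[20]=0
i=21: outside box; Z[21]=2 grow→box=[21,23)
i=22: min(r-i=1, Z[1]=0)=0; Z[22]=0
i=23: outside box; Z[23]=0
i=24: outside box; Z[24]=0
i=25: outside box; Z[25]=0
i=26: outside box; Z[26]=0
i=27: outside box; Z[27]=0
i=28: outside box; Z[28]=0
i=29: outside box; Z[29]=0
i=30: outside box; Z[30]=0
i=31: outside box; Z[31]=0
i=32: outside box; Z[32]=3 grow→box=[32,35)
i=33: min(r-i=2, Z[1]=0)=0; Z[33]=0
i=34: min(r-i=1, Z[2]=0)=0; Z[34]=0
i=35: outside box; Z[35]=1 grow→box=[35,36)
i=36: outside box; Z[36]=0
i=37: outside box; Z[37]=1 grow→box=[37,38)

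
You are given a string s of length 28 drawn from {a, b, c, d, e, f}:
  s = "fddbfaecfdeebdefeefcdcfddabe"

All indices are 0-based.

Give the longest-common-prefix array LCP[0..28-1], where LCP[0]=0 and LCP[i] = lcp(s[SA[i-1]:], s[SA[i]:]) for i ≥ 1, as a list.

[0, 1, 0, 1, 1, 0, 1, 3, 0, 1, 1, 1, 2, 1, 2, 0, 1, 1, 1, 2, 1, 2, 0, 1, 1, 3, 2, 1]

sorted suffixes:
  #0 SA[0]=25  'abe'
  #1 SA[1]=5  'aecfdeebdefeefcdcfddabe'
  #2 SA[2]=12  'bdefeefcdcfddabe'
  #3 SA[3]=26  'be'
  #4 SA[4]=3  'bfaecfdeebdefeefcdcfddabe'
  #5 SA[5]=19  'cdcfddabe'
  #6 SA[6]=21  'cfddabe'
  #7 SA[7]=7  'cfdeebdefeefcdcfddabe'
  #8 SA[8]=24  'dabe'
  #9 SA[9]=2  'dbfaecfdeebdefeefcdcfddabe'
  #10 SA[10]=20  'dcfddabe'
  #11 SA[11]=23  'ddabe'
  #12 SA[12]=1  'ddbfaecfdeebdefeefcdcfddabe'
  #13 SA[13]=9  'deebdefeefcdcfddabe'
  #14 SA[14]=13  'defeefcdcfddabe'
  #15 SA[15]=27  'e'
  #16 SA[16]=11  'ebdefeefcdcfddabe'
  #17 SA[17]=6  'ecfdeebdefeefcdcfddabe'
  #18 SA[18]=10  'eebdefeefcdcfddabe'
  #19 SA[19]=16  'eefcdcfddabe'
  #20 SA[20]=17  'efcdcfddabe'
  #21 SA[21]=14  'efeefcdcfddabe'
  #22 SA[22]=4  'faecfdeebdefeefcdcfddabe'
  #23 SA[23]=18  'fcdcfddabe'
  #24 SA[24]=22  'fddabe'
  #25 SA[25]=0  'fddbfaecfdeebdefeefcdcfddabe'
  #26 SA[26]=8  'fdeebdefeefcdcfddabe'
  #27 SA[27]=15  'feefcdcfddabe'

SA = [25, 5, 12, 26, 3, 19, 21, 7, 24, 2, 20, 23, 1, 9, 13, 27, 11, 6, 10, 16, 17, 14, 4, 18, 22, 0, 8, 15]
i: (SA[i-1],SA[i]) lcp shared
  1: (25,5) 1 'a'
  2: (5,12) 0 ''
  3: (12,26) 1 'b'
  4: (26,3) 1 'b'
  5: (3,19) 0 ''
  6: (19,21) 1 'c'
  7: (21,7) 3 'cfd'
  8: (7,24) 0 ''
  9: (24,2) 1 'd'
  10: (2,20) 1 'd'
  11: (20,23) 1 'd'
  12: (23,1) 2 'dd'
  13: (1,9) 1 'd'
  14: (9,13) 2 'de'
  15: (13,27) 0 ''
  16: (27,11) 1 'e'
  17: (11,6) 1 'e'
  18: (6,10) 1 'e'
  19: (10,16) 2 'ee'
  20: (16,17) 1 'e'
  21: (17,14) 2 'ef'
  22: (14,4) 0 ''
  23: (4,18) 1 'f'
  24: (18,22) 1 'f'
  25: (22,0) 3 'fdd'
  26: (0,8) 2 'fd'
  27: (8,15) 1 'f'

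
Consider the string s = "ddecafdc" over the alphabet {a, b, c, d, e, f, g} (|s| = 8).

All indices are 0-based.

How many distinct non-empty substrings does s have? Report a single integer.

sorted suffixes:
  #0 SA[0]=4  'afdc'
  #1 SA[1]=7  'c'
  #2 SA[2]=3  'cafdc'
  #3 SA[3]=6  'dc'
  #4 SA[4]=0  'ddecafdc'
  #5 SA[5]=1  'decafdc'
  #6 SA[6]=2  'ecafdc'
  #7 SA[7]=5  'fdc'

SA = [4, 7, 3, 6, 0, 1, 2, 5]
[i] adj suffixes → lcp
  [1] 4/7 → 0 ('')
  [2] 7/3 → 1 ('c')
  [3] 3/6 → 0 ('')
  [4] 6/0 → 1 ('d')
  [5] 0/1 → 1 ('d')
  [6] 1/2 → 0 ('')
  [7] 2/5 → 0 ('')

n(n+1)/2 = 8·9/2 = 36
Σ LCP = 0 + 0 + 1 + 0 + 1 + 1 + 0 + 0 = 3
distinct = 36 − 3 = 33

33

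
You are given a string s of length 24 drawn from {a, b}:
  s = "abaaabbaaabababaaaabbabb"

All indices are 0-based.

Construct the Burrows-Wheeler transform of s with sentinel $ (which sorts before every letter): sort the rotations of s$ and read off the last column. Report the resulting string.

bbbbaaaab$babaababaaabaaa

rank  rotation                   last
    0  $abaaabbaaabababaaaabbabb  b
    1  aaaabbabb$abaaabbaaababab  b
    2  aaabababaaaabbabb$abaaabb  b
    3  aaabbaaabababaaaabbabb$ab  b
    4  aaabbabb$abaaabbaaabababa  a
    5  aabababaaaabbabb$abaaabba  a
    6  aabbaaabababaaaabbabb$aba  a
    7  aabbabb$abaaabbaaabababaa  a
    8  abaaaabbabb$abaaabbaaabab  b
    9  abaaabbaaabababaaaabbabb$  $
   10  ababaaaabbabb$abaaabbaaab  b
   11  abababaaaabbabb$abaaabbaa  a
   12  abb$abaaabbaaabababaaaabb  b
   13  abbaaabababaaaabbabb$abaa  a
   14  abbabb$abaaabbaaabababaaa  a
   15  b$abaaabbaaabababaaaabbab  b
   16  baaaabbabb$abaaabbaaababa  a
   17  baaabababaaaabbabb$abaaab  b
   18  baaabbaaabababaaaabbabb$a  a
   19  babaaaabbabb$abaaabbaaaba  a
   20  bababaaaabbabb$abaaabbaaa  a
   21  babb$abaaabbaaabababaaaab  b
   22  bb$abaaabbaaabababaaaabba  a
   23  bbaaabababaaaabbabb$abaaa  a
   24  bbabb$abaaabbaaabababaaaa  a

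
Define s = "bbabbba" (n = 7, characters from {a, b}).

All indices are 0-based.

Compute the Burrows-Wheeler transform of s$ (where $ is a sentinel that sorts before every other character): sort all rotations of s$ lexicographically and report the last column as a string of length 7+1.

abbbbb$a

rank  rotation  last
    0  $bbabbba  a
    1  a$bbabbb  b
    2  abbba$bb  b
    3  ba$bbabb  b
    4  babbba$b  b
    5  bba$bbab  b
    6  bbabbba$  $
    7  bbba$bba  a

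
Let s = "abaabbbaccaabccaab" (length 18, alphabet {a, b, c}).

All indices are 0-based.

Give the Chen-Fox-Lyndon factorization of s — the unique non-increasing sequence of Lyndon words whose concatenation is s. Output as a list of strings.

emit factor 1: 'ab' (i=0, period=2)
emit factor 2: 'aabbbaccaabcc' (i=2, period=13)
emit factor 3: 'aab' (i=15, period=3)

["ab", "aabbbaccaabcc", "aab"]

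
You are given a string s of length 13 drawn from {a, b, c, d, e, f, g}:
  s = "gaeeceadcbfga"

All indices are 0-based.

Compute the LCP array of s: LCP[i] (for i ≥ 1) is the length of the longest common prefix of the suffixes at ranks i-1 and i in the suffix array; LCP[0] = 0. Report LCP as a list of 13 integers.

[0, 1, 1, 0, 0, 1, 0, 0, 1, 1, 0, 0, 2]

rank→(start, suffix):
  0 → (12, 'a')
  1 → (6, 'adcbfga')
  2 → (1, 'aeeceadcbfga')
  3 → (9, 'bfga')
  4 → (8, 'cbfga')
  5 → (4, 'ceadcbfga')
  6 → (7, 'dcbfga')
  7 → (5, 'eadcbfga')
  8 → (3, 'eceadcbfga')
  9 → (2, 'eeceadcbfga')
  10 → (10, 'fga')
  11 → (11, 'ga')
  12 → (0, 'gaeeceadcbfga')

SA = [12, 6, 1, 9, 8, 4, 7, 5, 3, 2, 10, 11, 0]
i: (SA[i-1],SA[i]) lcp shared
  1: (12,6) 1 'a'
  2: (6,1) 1 'a'
  3: (1,9) 0 ''
  4: (9,8) 0 ''
  5: (8,4) 1 'c'
  6: (4,7) 0 ''
  7: (7,5) 0 ''
  8: (5,3) 1 'e'
  9: (3,2) 1 'e'
  10: (2,10) 0 ''
  11: (10,11) 0 ''
  12: (11,0) 2 'ga'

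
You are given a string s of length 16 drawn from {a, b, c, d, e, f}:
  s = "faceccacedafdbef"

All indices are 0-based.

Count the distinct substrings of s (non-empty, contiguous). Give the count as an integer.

sorted suffixes:
  #0 SA[0]=1  'aceccacedafdbef'
  #1 SA[1]=6  'acedafdbef'
  #2 SA[2]=10  'afdbef'
  #3 SA[3]=13  'bef'
  #4 SA[4]=5  'cacedafdbef'
  #5 SA[5]=4  'ccacedafdbef'
  #6 SA[6]=2  'ceccacedafdbef'
  #7 SA[7]=7  'cedafdbef'
  #8 SA[8]=9  'dafdbef'
  #9 SA[9]=12  'dbef'
  #10 SA[10]=3  'eccacedafdbef'
  #11 SA[11]=8  'edafdbef'
  #12 SA[12]=14  'ef'
  #13 SA[13]=15  'f'
  #14 SA[14]=0  'faceccacedafdbef'
  #15 SA[15]=11  'fdbef'

SA = [1, 6, 10, 13, 5, 4, 2, 7, 9, 12, 3, 8, 14, 15, 0, 11]
i: (SA[i-1],SA[i]) lcp shared
  1: (1,6) 3 'ace'
  2: (6,10) 1 'a'
  3: (10,13) 0 ''
  4: (13,5) 0 ''
  5: (5,4) 1 'c'
  6: (4,2) 1 'c'
  7: (2,7) 2 'ce'
  8: (7,9) 0 ''
  9: (9,12) 1 'd'
  10: (12,3) 0 ''
  11: (3,8) 1 'e'
  12: (8,14) 1 'e'
  13: (14,15) 0 ''
  14: (15,0) 1 'f'
  15: (0,11) 1 'f'

n(n+1)/2 = 16·17/2 = 136
Σ LCP = 0 + 3 + 1 + 0 + 0 + 1 + 1 + 2 + 0 + 1 + 0 + 1 + 1 + 0 + 1 + 1 = 13
distinct = 136 − 13 = 123

123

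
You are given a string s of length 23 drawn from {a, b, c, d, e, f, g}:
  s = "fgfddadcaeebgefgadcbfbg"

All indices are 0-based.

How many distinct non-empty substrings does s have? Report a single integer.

rank→(start, suffix):
  0 → (5, 'adcaeebgefgadcbfbg')
  1 → (16, 'adcbfbg')
  2 → (8, 'aeebgefgadcbfbg')
  3 → (19, 'bfbg')
  4 → (21, 'bg')
  5 → (11, 'bgefgadcbfbg')
  6 → (7, 'caeebgefgadcbfbg')
  7 → (18, 'cbfbg')
  8 → (4, 'dadcaeebgefgadcbfbg')
  9 → (6, 'dcaeebgefgadcbfbg')
  10 → (17, 'dcbfbg')
  11 → (3, 'ddadcaeebgefgadcbfbg')
  12 → (10, 'ebgefgadcbfbg')
  13 → (9, 'eebgefgadcbfbg')
  14 → (13, 'efgadcbfbg')
  15 → (20, 'fbg')
  16 → (2, 'fddadcaeebgefgadcbfbg')
  17 → (14, 'fgadcbfbg')
  18 → (0, 'fgfddadcaeebgefgadcbfbg')
  19 → (22, 'g')
  20 → (15, 'gadcbfbg')
  21 → (12, 'gefgadcbfbg')
  22 → (1, 'gfddadcaeebgefgadcbfbg')

SA = [5, 16, 8, 19, 21, 11, 7, 18, 4, 6, 17, 3, 10, 9, 13, 20, 2, 14, 0, 22, 15, 12, 1]
i: (SA[i-1],SA[i]) lcp shared
  1: (5,16) 3 'adc'
  2: (16,8) 1 'a'
  3: (8,19) 0 ''
  4: (19,21) 1 'b'
  5: (21,11) 2 'bg'
  6: (11,7) 0 ''
  7: (7,18) 1 'c'
  8: (18,4) 0 ''
  9: (4,6) 1 'd'
  10: (6,17) 2 'dc'
  11: (17,3) 1 'd'
  12: (3,10) 0 ''
  13: (10,9) 1 'e'
  14: (9,13) 1 'e'
  15: (13,20) 0 ''
  16: (20,2) 1 'f'
  17: (2,14) 1 'f'
  18: (14,0) 2 'fg'
  19: (0,22) 0 ''
  20: (22,15) 1 'g'
  21: (15,12) 1 'g'
  22: (12,1) 1 'g'

n(n+1)/2 = 23·24/2 = 276
Σ LCP = 0 + 3 + 1 + 0 + 1 + 2 + 0 + 1 + 0 + 1 + 2 + 1 + 0 + 1 + 1 + 0 + 1 + 1 + 2 + 0 + 1 + 1 + 1 = 21
distinct = 276 − 21 = 255

255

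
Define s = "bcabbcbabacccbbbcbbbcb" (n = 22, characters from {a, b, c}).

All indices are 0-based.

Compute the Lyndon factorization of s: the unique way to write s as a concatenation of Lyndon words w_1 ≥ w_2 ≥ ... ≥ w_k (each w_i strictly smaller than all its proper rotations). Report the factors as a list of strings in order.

["bc", "abbcb", "abacccbbbcbbbcb"]

emit factor 1: 'bc' (i=0, period=2)
emit factor 2: 'abbcb' (i=2, period=5)
emit factor 3: 'abacccbbbcbbbcb' (i=7, period=15)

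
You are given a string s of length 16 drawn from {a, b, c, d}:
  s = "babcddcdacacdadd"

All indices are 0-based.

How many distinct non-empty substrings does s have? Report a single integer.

sorted suffixes:
  #0 SA[0]=1  'abcddcdacacdadd'
  #1 SA[1]=8  'acacdadd'
  #2 SA[2]=10  'acdadd'
  #3 SA[3]=13  'add'
  #4 SA[4]=0  'babcddcdacacdadd'
  #5 SA[5]=2  'bcddcdacacdadd'
  #6 SA[6]=9  'cacdadd'
  #7 SA[7]=6  'cdacacdadd'
  #8 SA[8]=11  'cdadd'
  #9 SA[9]=3  'cddcdacacdadd'
  #10 SA[10]=15  'd'
  #11 SA[11]=7  'dacacdadd'
  #12 SA[12]=12  'dadd'
  #13 SA[13]=5  'dcdacacdadd'
  #14 SA[14]=14  'dd'
  #15 SA[15]=4  'ddcdacacdadd'

SA = [1, 8, 10, 13, 0, 2, 9, 6, 11, 3, 15, 7, 12, 5, 14, 4]
i: (SA[i-1],SA[i]) lcp shared
  1: (1,8) 1 'a'
  2: (8,10) 2 'ac'
  3: (10,13) 1 'a'
  4: (13,0) 0 ''
  5: (0,2) 1 'b'
  6: (2,9) 0 ''
  7: (9,6) 1 'c'
  8: (6,11) 3 'cda'
  9: (11,3) 2 'cd'
  10: (3,15) 0 ''
  11: (15,7) 1 'd'
  12: (7,12) 2 'da'
  13: (12,5) 1 'd'
  14: (5,14) 1 'd'
  15: (14,4) 2 'dd'

n(n+1)/2 = 16·17/2 = 136
Σ LCP = 0 + 1 + 2 + 1 + 0 + 1 + 0 + 1 + 3 + 2 + 0 + 1 + 2 + 1 + 1 + 2 = 18
distinct = 136 − 18 = 118

118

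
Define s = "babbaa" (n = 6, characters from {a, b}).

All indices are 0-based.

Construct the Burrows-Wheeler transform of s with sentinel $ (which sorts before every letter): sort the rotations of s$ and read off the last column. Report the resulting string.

aabbb$a

rank  rotation last
    0  $babbaa  a
    1  a$babba  a
    2  aa$babb  b
    3  abbaa$b  b
    4  baa$bab  b
    5  babbaa$  $
    6  bbaa$ba  a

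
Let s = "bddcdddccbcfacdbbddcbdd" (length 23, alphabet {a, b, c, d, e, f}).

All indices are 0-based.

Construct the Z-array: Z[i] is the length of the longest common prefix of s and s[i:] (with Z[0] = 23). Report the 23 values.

[23, 0, 0, 0, 0, 0, 0, 0, 0, 1, 0, 0, 0, 0, 0, 1, 4, 0, 0, 0, 3, 0, 0]

Z[0]=23
i=1: outside box; Z[1]=0
i=2: outside box; Z[2]=0
i=3: outside box; Z[3]=0
i=4: outside box; Z[4]=0
i=5: outside box; Z[5]=0
i=6: outside box; Z[6]=0
i=7: outside box; Z[7]=0
i=8: outside box; Z[8]=0
i=9: outside box; Z[9]=1 grow→box=[9,10)
i=10: outside box; Z[10]=0
i=11: outside box; Z[11]=0
i=12: outside box; Z[12]=0
i=13: outside box; Z[13]=0
i=14: outside box; Z[14]=0
i=15: outside box; Z[15]=1 grow→box=[15,16)
i=16: outside box; Z[16]=4 grow→box=[16,20)
i=17: min(r-i=3, Z[1]=0)=0; Z[17]=0
i=18: min(r-i=2, Z[2]=0)=0; Z[18]=0
i=19: min(r-i=1, Z[3]=0)=0; Z[19]=0
i=20: outside box; Z[20]=3 grow→box=[20,23)
i=21: min(r-i=2, Z[1]=0)=0; Z[21]=0
i=22: min(r-i=1, Z[2]=0)=0; Z[22]=0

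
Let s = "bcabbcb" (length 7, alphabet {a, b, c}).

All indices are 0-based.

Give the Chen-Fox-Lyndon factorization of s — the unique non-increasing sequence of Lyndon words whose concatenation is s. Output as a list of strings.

["bc", "abbcb"]

emit factor 1: 'bc' (i=0, period=2)
emit factor 2: 'abbcb' (i=2, period=5)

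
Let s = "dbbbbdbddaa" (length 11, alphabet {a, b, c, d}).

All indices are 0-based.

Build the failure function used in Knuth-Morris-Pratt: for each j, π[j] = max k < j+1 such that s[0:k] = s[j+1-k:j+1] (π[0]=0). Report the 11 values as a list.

π[0] = 0
j=1 s[j]='b': π[1]=0 (border '')
j=2 s[j]='b': π[2]=0 (border '')
j=3 s[j]='b': π[3]=0 (border '')
j=4 s[j]='b': π[4]=0 (border '')
j=5 s[j]='d': π[5]=1 (border 'd')
j=6 s[j]='b': π[6]=2 (border 'db')
j=7 s[j]='d': k: 2→0; π[7]=1 (border 'd')
j=8 s[j]='d': k: 1→0; π[8]=1 (border 'd')
j=9 s[j]='a': k: 1→0; π[9]=0 (border '')
j=10 s[j]='a': π[10]=0 (border '')

[0, 0, 0, 0, 0, 1, 2, 1, 1, 0, 0]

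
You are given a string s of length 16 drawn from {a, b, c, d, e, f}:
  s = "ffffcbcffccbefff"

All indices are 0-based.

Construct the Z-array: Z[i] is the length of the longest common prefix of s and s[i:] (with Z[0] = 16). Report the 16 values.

[16, 3, 2, 1, 0, 0, 0, 2, 1, 0, 0, 0, 0, 3, 2, 1]

Z[0]=16
i=1: outside box; Z[1]=3 grow→box=[1,4)
i=2: min(r-i=2, Z[1]=3)=2; Z[2]=2
i=3: min(r-i=1, Z[2]=2)=1; Z[3]=1
i=4: outside box; Z[4]=0
i=5: outside box; Z[5]=0
i=6: outside box; Z[6]=0
i=7: outside box; Z[7]=2 grow→box=[7,9)
i=8: min(r-i=1, Z[1]=3)=1; Z[8]=1
i=9: outside box; Z[9]=0
i=10: outside box; Z[10]=0
i=11: outside box; Z[11]=0
i=12: outside box; Z[12]=0
i=13: outside box; Z[13]=3 grow→box=[13,16)
i=14: min(r-i=2, Z[1]=3)=2; Z[14]=2
i=15: min(r-i=1, Z[2]=2)=1; Z[15]=1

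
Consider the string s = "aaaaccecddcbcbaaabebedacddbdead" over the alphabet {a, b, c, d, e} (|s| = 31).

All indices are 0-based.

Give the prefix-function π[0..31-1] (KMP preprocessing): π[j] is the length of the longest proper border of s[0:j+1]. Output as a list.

[0, 1, 2, 3, 0, 0, 0, 0, 0, 0, 0, 0, 0, 0, 1, 2, 3, 0, 0, 0, 0, 0, 1, 0, 0, 0, 0, 0, 0, 1, 0]

π[0] = 0
j=1 s[j]='a': π[1]=1 (border 'a')
j=2 s[j]='a': π[2]=2 (border 'aa')
j=3 s[j]='a': π[3]=3 (border 'aaa')
j=4 s[j]='c': k: 3→2→1→0; π[4]=0 (border '')
j=5 s[j]='c': π[5]=0 (border '')
j=6 s[j]='e': π[6]=0 (border '')
j=7 s[j]='c': π[7]=0 (border '')
j=8 s[j]='d': π[8]=0 (border '')
j=9 s[j]='d': π[9]=0 (border '')
j=10 s[j]='c': π[10]=0 (border '')
j=11 s[j]='b': π[11]=0 (border '')
j=12 s[j]='c': π[12]=0 (border '')
j=13 s[j]='b': π[13]=0 (border '')
j=14 s[j]='a': π[14]=1 (border 'a')
j=15 s[j]='a': π[15]=2 (border 'aa')
j=16 s[j]='a': π[16]=3 (border 'aaa')
j=17 s[j]='b': k: 3→2→1→0; π[17]=0 (border '')
j=18 s[j]='e': π[18]=0 (border '')
j=19 s[j]='b': π[19]=0 (border '')
j=20 s[j]='e': π[20]=0 (border '')
j=21 s[j]='d': π[21]=0 (border '')
j=22 s[j]='a': π[22]=1 (border 'a')
j=23 s[j]='c': k: 1→0; π[23]=0 (border '')
j=24 s[j]='d': π[24]=0 (border '')
j=25 s[j]='d': π[25]=0 (border '')
j=26 s[j]='b': π[26]=0 (border '')
j=27 s[j]='d': π[27]=0 (border '')
j=28 s[j]='e': π[28]=0 (border '')
j=29 s[j]='a': π[29]=1 (border 'a')
j=30 s[j]='d': k: 1→0; π[30]=0 (border '')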